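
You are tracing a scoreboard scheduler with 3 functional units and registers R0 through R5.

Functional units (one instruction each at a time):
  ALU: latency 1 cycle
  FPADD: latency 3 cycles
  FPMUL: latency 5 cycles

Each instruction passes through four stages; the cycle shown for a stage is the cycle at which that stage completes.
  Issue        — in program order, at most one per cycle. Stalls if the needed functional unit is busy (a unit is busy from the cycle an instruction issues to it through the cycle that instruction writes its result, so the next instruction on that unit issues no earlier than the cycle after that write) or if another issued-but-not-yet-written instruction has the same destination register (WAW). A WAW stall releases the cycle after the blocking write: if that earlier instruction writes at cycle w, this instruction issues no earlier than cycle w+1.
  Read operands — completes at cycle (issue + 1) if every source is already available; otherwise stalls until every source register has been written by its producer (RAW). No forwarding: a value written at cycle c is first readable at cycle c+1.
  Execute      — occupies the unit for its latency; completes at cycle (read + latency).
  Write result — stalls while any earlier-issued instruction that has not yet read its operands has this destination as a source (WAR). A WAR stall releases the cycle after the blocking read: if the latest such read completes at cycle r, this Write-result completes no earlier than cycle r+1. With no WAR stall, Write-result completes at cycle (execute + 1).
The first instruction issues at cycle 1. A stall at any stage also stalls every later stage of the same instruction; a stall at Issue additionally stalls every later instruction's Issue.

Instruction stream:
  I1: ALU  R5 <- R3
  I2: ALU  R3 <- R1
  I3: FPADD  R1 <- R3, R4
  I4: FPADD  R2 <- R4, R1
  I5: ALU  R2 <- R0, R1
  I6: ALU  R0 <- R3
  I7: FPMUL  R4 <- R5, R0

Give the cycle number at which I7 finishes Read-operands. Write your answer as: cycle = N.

cycle = 28

[1] I1 issues→ALU
[2] I1 reads
[3] I1 exec-done
[4] I1 writes R5
[5] I2 issues→ALU
[6] I2 reads; I3 issues→FPADD
[7] I2 exec-done
[8] I2 writes R3
[9] I3 reads
[12] I3 exec-done
[13] I3 writes R1
[14] I4 issues→FPADD
[15] I4 reads
[18] I4 exec-done
[19] I4 writes R2
[20] I5 issues→ALU
[21] I5 reads
[22] I5 exec-done
[23] I5 writes R2
[24] I6 issues→ALU
[25] I6 reads; I7 issues→FPMUL
[26] I6 exec-done
[27] I6 writes R0
[28] I7 reads
[33] I7 exec-done
[34] I7 writes R4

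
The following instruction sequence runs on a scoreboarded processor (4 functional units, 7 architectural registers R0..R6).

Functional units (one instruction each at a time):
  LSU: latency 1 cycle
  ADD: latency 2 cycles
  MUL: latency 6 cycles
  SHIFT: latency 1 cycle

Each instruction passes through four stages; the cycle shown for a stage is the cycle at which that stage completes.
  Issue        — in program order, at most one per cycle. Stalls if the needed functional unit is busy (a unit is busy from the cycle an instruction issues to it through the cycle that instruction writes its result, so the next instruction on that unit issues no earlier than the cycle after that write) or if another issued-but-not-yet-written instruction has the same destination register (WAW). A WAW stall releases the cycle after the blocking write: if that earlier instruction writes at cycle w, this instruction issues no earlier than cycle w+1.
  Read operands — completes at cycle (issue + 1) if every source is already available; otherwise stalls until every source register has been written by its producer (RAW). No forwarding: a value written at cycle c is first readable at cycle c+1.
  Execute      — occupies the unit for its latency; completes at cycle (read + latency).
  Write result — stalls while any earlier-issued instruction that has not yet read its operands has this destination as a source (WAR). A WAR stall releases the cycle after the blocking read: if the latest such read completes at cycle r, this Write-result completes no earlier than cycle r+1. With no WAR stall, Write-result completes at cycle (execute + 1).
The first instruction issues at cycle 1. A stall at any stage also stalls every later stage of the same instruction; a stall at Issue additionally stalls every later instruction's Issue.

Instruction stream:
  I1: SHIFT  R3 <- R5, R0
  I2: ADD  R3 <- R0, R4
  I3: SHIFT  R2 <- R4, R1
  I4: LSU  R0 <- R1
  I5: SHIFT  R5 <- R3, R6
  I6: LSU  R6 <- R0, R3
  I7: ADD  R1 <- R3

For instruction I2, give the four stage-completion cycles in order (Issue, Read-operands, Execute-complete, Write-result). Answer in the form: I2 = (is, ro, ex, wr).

I2 = (5, 6, 8, 9)

cycle 1: I1 issues→SHIFT
cycle 2: I1 reads
cycle 3: I1 exec-done
cycle 4: I1 writes R3
cycle 5: I2 issues→ADD
cycle 6: I2 reads; I3 issues→SHIFT
cycle 7: I3 reads; I4 issues→LSU
cycle 8: I2 exec-done; I3 exec-done; I4 reads
cycle 9: I2 writes R3; I3 writes R2; I4 exec-done
cycle 10: I4 writes R0; I5 issues→SHIFT
cycle 11: I5 reads; I6 issues→LSU
cycle 12: I5 exec-done; I6 reads; I7 issues→ADD
cycle 13: I5 writes R5; I6 exec-done; I7 reads
cycle 14: I6 writes R6
cycle 15: I7 exec-done
cycle 16: I7 writes R1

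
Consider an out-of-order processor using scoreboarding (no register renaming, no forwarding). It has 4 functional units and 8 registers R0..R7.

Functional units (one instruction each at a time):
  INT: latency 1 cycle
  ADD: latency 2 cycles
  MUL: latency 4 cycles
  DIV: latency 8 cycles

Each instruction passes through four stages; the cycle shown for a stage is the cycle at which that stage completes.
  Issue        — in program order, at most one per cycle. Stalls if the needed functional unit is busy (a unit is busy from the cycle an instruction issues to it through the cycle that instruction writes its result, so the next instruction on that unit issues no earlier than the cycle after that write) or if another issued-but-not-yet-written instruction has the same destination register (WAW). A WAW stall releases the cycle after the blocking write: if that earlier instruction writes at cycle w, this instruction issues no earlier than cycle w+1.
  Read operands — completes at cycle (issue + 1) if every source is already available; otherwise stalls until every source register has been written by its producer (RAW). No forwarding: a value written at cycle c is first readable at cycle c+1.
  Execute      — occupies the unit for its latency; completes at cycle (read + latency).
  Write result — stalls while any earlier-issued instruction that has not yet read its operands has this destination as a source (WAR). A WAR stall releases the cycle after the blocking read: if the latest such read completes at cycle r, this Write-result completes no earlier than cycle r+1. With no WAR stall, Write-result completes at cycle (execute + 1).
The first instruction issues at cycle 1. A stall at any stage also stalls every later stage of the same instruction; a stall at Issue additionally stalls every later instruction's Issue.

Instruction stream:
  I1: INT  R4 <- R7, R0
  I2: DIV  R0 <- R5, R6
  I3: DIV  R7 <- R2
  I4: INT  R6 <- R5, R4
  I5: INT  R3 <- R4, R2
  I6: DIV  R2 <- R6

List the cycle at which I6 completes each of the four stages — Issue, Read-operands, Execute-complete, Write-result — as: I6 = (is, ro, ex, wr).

I6 = (24, 25, 33, 34)

c1: issue I1 (INT)
c2: I1 read-ops · issue I2 (DIV)
c3: I1 finished on INT · I2 read-ops
c4: I1→R4
c11: I2 finished on DIV
c12: I2→R0
c13: issue I3 (DIV)
c14: I3 read-ops · issue I4 (INT)
c15: I4 read-ops
c16: I4 finished on INT
c17: I4→R6
c18: issue I5 (INT)
c19: I5 read-ops
c20: I5 finished on INT
c21: I5→R3
c22: I3 finished on DIV
c23: I3→R7
c24: issue I6 (DIV)
c25: I6 read-ops
c33: I6 finished on DIV
c34: I6→R2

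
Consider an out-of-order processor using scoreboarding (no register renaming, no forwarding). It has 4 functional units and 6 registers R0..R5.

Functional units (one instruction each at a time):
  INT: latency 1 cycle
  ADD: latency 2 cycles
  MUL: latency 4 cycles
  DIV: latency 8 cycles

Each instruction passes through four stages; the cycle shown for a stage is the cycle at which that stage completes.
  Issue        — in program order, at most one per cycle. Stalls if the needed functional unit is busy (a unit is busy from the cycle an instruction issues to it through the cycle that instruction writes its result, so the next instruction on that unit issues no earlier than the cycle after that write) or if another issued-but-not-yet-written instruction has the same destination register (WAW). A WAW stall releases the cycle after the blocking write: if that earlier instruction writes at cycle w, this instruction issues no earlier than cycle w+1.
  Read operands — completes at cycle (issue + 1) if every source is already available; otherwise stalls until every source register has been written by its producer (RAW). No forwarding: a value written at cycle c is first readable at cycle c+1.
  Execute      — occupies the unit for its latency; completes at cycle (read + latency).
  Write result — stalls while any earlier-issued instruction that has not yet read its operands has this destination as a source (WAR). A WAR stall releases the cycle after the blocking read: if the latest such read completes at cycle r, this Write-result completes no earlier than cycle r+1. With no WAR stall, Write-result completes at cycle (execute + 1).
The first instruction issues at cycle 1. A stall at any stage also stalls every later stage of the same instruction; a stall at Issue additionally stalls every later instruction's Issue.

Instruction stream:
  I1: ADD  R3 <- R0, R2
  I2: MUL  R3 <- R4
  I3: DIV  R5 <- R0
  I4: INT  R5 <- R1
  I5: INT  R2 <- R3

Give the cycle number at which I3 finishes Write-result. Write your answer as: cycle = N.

cycle = 17

  I1 | 1 | 2 | 4 | 5
  I2 | 6 | 7 | 11 | 12   WAW R3: wait I1 write@5
  I3 | 7 | 8 | 16 | 17
  I4 | 18 | 19 | 20 | 21   WAW R5: wait I3 write@17
  I5 | 22 | 23 | 24 | 25   struct: INT busy until I4 writes@21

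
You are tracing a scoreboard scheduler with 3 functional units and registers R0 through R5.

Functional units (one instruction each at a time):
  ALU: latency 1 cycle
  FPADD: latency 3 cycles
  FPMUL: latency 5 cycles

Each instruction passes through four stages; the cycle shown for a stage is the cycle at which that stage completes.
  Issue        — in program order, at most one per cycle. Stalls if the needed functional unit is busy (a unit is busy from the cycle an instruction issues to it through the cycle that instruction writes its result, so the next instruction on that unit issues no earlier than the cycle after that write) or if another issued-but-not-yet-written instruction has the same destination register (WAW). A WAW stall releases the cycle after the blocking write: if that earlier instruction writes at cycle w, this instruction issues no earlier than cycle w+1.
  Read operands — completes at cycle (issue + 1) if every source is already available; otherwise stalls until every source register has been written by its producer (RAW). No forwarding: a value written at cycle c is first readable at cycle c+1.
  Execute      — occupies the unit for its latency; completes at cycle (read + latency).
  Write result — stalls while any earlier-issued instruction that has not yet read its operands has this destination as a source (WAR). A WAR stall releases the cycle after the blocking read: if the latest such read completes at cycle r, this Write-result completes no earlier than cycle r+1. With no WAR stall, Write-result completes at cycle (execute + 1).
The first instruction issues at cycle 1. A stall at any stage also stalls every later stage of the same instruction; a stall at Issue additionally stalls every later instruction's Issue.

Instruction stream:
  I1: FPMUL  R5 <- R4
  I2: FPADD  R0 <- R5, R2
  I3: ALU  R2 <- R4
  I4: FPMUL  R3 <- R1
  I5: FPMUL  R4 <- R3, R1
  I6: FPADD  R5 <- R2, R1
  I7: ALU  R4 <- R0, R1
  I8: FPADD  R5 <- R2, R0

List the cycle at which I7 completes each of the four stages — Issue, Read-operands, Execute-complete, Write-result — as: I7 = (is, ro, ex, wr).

I1  is:1  ro:2  ex:7  wr:8
I2  is:2  ro:9  ex:12  wr:13  — RAW R5: wait I1 write@8
I3  is:3  ro:4  ex:5  wr:10  — WAR R2: wait I2 read@9
I4  is:9  ro:10  ex:15  wr:16  — struct: FPMUL busy until I1 writes@8
I5  is:17  ro:18  ex:23  wr:24  — struct: FPMUL busy until I4 writes@16
I6  is:18  ro:19  ex:22  wr:23
I7  is:25  ro:26  ex:27  wr:28  — WAW R4: wait I5 write@24
I8  is:26  ro:27  ex:30  wr:31

I7 = (25, 26, 27, 28)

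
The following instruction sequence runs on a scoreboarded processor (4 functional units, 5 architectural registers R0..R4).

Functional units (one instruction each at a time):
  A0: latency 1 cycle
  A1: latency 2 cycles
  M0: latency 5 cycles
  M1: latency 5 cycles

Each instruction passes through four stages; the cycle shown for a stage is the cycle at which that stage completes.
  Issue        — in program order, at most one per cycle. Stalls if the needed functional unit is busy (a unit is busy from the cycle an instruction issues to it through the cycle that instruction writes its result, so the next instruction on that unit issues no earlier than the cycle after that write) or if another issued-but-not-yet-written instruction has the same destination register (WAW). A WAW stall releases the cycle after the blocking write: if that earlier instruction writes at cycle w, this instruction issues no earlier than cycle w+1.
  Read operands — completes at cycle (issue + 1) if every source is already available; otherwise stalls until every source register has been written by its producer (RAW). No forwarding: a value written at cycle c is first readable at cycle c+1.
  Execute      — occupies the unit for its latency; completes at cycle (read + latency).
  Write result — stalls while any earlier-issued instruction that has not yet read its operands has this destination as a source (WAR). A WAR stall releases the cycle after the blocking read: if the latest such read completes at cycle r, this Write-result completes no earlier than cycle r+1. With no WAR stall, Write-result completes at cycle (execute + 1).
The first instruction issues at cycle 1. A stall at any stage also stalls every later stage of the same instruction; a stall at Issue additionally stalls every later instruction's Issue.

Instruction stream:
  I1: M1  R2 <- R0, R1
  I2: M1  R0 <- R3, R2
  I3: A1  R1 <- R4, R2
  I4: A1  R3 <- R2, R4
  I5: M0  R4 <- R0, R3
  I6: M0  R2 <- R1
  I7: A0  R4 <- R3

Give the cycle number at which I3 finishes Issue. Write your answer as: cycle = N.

cycle = 10

[1] issue I1 (M1)
[2] I1 read-ops
[7] I1 finished on M1
[8] I1→R2
[9] issue I2 (M1)
[10] I2 read-ops | issue I3 (A1)
[11] I3 read-ops
[13] I3 finished on A1
[14] I3→R1
[15] I2 finished on M1 | issue I4 (A1)
[16] I2→R0 | I4 read-ops | issue I5 (M0)
[18] I4 finished on A1
[19] I4→R3
[20] I5 read-ops
[25] I5 finished on M0
[26] I5→R4
[27] issue I6 (M0)
[28] I6 read-ops | issue I7 (A0)
[29] I7 read-ops
[30] I7 finished on A0
[31] I7→R4
[33] I6 finished on M0
[34] I6→R2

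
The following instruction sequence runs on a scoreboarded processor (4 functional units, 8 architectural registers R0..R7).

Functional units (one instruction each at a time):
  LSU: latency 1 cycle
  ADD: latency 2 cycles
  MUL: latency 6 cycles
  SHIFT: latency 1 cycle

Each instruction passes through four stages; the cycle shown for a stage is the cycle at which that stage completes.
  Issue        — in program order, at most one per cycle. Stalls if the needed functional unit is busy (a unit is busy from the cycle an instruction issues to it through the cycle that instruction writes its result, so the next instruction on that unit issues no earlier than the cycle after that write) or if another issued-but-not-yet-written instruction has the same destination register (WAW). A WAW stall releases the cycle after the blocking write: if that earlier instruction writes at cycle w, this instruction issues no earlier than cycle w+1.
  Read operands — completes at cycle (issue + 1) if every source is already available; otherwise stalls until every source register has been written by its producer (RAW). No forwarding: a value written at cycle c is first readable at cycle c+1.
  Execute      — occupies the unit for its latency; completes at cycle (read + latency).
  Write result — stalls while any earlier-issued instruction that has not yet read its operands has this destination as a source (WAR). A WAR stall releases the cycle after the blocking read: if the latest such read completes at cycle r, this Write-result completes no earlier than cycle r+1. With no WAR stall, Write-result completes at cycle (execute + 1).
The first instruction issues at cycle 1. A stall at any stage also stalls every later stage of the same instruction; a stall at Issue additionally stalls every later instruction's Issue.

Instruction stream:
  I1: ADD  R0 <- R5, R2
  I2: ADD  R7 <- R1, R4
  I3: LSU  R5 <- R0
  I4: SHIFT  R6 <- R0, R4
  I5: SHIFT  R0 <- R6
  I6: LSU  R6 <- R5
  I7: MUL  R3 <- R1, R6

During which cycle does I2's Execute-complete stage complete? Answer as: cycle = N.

t=1  issue I1 (ADD)
t=2  I1 read-ops
t=4  I1 finished on ADD
t=5  I1→R0
t=6  issue I2 (ADD)
t=7  I2 read-ops | issue I3 (LSU)
t=8  I3 read-ops | issue I4 (SHIFT)
t=9  I2 finished on ADD | I3 finished on LSU | I4 read-ops
t=10  I2→R7 | I3→R5 | I4 finished on SHIFT
t=11  I4→R6
t=12  issue I5 (SHIFT)
t=13  I5 read-ops | issue I6 (LSU)
t=14  I5 finished on SHIFT | I6 read-ops | issue I7 (MUL)
t=15  I5→R0 | I6 finished on LSU
t=16  I6→R6
t=17  I7 read-ops
t=23  I7 finished on MUL
t=24  I7→R3

cycle = 9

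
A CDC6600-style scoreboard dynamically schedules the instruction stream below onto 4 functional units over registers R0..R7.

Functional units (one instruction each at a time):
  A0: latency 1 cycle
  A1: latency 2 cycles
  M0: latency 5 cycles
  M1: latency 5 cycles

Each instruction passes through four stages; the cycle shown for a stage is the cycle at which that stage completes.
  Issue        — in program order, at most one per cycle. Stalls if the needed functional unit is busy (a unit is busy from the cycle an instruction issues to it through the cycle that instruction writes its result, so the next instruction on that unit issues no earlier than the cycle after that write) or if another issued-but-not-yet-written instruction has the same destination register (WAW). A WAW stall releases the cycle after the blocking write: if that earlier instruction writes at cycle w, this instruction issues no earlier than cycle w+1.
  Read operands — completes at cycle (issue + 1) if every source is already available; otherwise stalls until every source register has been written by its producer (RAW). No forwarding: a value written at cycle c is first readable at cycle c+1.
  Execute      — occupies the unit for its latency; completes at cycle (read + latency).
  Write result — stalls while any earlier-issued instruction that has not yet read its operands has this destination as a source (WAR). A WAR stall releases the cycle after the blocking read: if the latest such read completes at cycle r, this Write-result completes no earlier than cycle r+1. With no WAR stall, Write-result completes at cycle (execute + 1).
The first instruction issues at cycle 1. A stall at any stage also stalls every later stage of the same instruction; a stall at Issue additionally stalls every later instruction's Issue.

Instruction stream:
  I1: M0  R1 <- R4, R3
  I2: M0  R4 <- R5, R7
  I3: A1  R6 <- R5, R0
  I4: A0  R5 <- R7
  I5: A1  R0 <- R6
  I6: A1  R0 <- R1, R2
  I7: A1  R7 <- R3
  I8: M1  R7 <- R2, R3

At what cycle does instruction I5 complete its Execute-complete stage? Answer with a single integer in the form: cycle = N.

cycle = 18

cycle 1: I1 dispatched to M0
cycle 2: I1 operands ready
cycle 7: I1 complete
cycle 8: R1←I1
cycle 9: I2 dispatched to M0
cycle 10: I2 operands ready | I3 dispatched to A1
cycle 11: I3 operands ready | I4 dispatched to A0
cycle 12: I4 operands ready
cycle 13: I3 complete | I4 complete
cycle 14: R6←I3 | R5←I4
cycle 15: I2 complete | I5 dispatched to A1
cycle 16: R4←I2 | I5 operands ready
cycle 18: I5 complete
cycle 19: R0←I5
cycle 20: I6 dispatched to A1
cycle 21: I6 operands ready
cycle 23: I6 complete
cycle 24: R0←I6
cycle 25: I7 dispatched to A1
cycle 26: I7 operands ready
cycle 28: I7 complete
cycle 29: R7←I7
cycle 30: I8 dispatched to M1
cycle 31: I8 operands ready
cycle 36: I8 complete
cycle 37: R7←I8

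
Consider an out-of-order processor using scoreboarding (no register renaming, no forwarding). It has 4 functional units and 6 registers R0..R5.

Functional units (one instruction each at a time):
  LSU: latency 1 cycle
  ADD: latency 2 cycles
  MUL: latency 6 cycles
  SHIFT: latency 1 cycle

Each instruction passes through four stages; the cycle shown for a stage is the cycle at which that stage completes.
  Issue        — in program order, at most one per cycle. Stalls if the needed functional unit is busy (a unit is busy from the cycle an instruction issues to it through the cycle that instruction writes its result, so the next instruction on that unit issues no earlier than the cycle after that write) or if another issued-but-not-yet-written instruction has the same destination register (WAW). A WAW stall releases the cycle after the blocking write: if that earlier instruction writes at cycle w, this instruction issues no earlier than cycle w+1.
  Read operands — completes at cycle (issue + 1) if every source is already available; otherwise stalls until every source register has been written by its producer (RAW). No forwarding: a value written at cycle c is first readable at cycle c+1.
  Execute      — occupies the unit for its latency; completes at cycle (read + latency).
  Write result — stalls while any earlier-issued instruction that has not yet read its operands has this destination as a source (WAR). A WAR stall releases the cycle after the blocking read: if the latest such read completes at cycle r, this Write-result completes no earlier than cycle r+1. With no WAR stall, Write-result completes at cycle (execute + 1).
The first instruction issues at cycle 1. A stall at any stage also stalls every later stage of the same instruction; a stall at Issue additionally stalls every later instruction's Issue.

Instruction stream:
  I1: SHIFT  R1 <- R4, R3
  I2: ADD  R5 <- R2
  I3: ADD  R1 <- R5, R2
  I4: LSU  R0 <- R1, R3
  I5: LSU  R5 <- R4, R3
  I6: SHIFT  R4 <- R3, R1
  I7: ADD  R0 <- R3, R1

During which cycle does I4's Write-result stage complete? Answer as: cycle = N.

cycle = 14

[1] I1→SHIFT
[2] I1 RO · I2→ADD
[3] I1 EX · I2 RO
[4] I1 WR R1
[5] I2 EX
[6] I2 WR R5
[7] I3→ADD
[8] I3 RO · I4→LSU
[10] I3 EX
[11] I3 WR R1
[12] I4 RO
[13] I4 EX
[14] I4 WR R0
[15] I5→LSU
[16] I5 RO · I6→SHIFT
[17] I5 EX · I6 RO · I7→ADD
[18] I5 WR R5 · I6 EX · I7 RO
[19] I6 WR R4
[20] I7 EX
[21] I7 WR R0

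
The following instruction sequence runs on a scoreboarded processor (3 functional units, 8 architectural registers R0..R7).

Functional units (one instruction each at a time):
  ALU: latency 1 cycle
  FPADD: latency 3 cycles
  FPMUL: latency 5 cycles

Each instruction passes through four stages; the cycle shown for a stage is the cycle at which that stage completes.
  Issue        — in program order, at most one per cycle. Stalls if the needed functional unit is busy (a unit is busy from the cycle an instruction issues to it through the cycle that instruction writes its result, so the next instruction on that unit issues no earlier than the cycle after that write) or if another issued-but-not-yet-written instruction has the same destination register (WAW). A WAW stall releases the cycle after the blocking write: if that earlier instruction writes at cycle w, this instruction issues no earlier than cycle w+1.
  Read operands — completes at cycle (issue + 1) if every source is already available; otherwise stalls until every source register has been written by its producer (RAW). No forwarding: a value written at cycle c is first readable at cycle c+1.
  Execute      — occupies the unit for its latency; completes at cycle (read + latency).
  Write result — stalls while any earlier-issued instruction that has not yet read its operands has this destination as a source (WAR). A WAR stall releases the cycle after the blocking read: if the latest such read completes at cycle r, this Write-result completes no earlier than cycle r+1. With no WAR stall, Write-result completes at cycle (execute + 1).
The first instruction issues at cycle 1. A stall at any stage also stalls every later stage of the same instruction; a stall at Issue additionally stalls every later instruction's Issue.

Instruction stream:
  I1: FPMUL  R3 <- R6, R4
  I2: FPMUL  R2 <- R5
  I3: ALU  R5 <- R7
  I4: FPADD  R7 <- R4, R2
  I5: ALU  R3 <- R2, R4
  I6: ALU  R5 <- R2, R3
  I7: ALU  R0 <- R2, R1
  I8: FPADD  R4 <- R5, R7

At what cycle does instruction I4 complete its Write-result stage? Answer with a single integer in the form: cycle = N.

cycle = 21

[I1] 1/2/7/8
[I2] 9/10/15/16  (struct: FPMUL busy until I1 writes@8)
[I3] 10/11/12/13
[I4] 11/17/20/21  (RAW R2: wait I2 write@16)
[I5] 14/17/18/19  (struct: ALU busy until I3 writes@13; RAW R2: wait I2 write@16)
[I6] 20/21/22/23  (struct: ALU busy until I5 writes@19)
[I7] 24/25/26/27  (struct: ALU busy until I6 writes@23)
[I8] 25/26/29/30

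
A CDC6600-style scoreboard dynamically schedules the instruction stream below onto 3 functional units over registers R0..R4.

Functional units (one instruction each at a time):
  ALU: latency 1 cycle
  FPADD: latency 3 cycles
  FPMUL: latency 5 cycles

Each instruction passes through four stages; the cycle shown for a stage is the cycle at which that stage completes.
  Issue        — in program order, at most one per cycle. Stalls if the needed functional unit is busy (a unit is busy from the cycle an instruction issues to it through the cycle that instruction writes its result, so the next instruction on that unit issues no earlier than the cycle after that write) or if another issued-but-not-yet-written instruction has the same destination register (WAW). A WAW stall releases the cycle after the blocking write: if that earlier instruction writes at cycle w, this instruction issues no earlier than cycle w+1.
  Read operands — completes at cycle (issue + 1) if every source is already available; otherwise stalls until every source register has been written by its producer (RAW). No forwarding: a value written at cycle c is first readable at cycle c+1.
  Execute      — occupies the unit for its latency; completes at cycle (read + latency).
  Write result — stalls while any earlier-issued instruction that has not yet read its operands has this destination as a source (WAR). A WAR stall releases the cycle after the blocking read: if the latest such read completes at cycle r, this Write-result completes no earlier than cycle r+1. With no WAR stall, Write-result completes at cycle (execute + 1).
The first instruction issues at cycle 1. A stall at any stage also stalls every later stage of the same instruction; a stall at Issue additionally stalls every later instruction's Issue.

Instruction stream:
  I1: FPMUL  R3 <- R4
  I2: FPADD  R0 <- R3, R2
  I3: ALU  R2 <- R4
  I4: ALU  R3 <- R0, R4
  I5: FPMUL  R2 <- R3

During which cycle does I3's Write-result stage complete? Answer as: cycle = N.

cycle = 10

  I1 | 1 | 2 | 7 | 8
  I2 | 2 | 9 | 12 | 13   RAW R3: wait I1 write@8
  I3 | 3 | 4 | 5 | 10   WAR R2: wait I2 read@9
  I4 | 11 | 14 | 15 | 16   struct: ALU busy until I3 writes@10 · RAW R0: wait I2 write@13
  I5 | 12 | 17 | 22 | 23   RAW R3: wait I4 write@16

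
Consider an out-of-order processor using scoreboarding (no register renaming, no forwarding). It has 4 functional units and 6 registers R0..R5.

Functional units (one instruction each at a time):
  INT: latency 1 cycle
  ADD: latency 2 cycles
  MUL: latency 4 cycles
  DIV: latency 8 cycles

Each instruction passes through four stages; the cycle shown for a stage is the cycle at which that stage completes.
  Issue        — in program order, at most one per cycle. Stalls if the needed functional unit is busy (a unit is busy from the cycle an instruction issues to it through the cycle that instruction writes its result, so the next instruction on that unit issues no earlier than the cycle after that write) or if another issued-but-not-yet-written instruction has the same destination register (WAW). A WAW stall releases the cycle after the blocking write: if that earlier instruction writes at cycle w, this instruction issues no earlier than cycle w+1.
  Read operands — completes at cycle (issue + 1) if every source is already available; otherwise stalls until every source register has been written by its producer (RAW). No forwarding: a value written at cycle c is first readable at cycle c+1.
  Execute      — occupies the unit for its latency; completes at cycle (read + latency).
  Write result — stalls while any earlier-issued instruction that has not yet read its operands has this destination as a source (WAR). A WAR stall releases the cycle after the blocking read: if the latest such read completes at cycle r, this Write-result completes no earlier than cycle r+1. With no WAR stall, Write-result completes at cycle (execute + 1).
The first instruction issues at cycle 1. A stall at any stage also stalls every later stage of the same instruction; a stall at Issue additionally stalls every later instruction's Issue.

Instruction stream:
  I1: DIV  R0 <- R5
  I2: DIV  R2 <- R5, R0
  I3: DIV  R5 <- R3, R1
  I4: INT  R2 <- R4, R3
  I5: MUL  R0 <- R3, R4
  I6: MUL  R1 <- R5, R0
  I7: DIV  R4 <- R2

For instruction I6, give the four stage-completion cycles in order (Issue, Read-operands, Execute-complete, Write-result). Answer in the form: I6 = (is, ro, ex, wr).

I1: IS=1 RO=2 EX=10 WR=11
I2: IS=12 RO=13 EX=21 WR=22  [struct: DIV busy until I1 writes@11]
I3: IS=23 RO=24 EX=32 WR=33  [struct: DIV busy until I2 writes@22]
I4: IS=24 RO=25 EX=26 WR=27
I5: IS=25 RO=26 EX=30 WR=31
I6: IS=32 RO=34 EX=38 WR=39  [struct: MUL busy until I5 writes@31; RAW R5: wait I3 write@33]
I7: IS=34 RO=35 EX=43 WR=44  [struct: DIV busy until I3 writes@33]

I6 = (32, 34, 38, 39)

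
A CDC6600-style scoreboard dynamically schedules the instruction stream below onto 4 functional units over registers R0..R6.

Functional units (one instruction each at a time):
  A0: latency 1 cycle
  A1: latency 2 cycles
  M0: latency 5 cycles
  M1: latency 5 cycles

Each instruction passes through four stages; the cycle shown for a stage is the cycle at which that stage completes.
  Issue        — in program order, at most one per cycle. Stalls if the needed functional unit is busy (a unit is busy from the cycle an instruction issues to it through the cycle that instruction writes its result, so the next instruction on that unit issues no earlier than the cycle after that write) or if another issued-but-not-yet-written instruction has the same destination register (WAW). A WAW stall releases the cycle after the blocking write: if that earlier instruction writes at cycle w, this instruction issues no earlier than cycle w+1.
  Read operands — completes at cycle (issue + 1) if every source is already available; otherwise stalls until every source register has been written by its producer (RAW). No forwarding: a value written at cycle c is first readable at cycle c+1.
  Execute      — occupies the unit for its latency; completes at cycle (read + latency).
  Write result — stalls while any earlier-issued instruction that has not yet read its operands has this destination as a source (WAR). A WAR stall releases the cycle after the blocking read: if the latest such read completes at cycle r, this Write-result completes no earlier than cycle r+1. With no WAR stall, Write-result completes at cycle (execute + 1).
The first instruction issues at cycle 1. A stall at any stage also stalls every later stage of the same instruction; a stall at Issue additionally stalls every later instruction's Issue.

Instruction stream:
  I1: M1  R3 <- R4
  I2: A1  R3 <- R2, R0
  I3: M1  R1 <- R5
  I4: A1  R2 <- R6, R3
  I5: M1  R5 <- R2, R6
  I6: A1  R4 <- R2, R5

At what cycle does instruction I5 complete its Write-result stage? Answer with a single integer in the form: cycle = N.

cycle = 25

c1: I1→M1
c2: I1 RO
c7: I1 EX
c8: I1 WR R3
c9: I2→A1
c10: I2 RO, I3→M1
c11: I3 RO
c12: I2 EX
c13: I2 WR R3
c14: I4→A1
c15: I4 RO
c16: I3 EX
c17: I3 WR R1, I4 EX
c18: I4 WR R2, I5→M1
c19: I5 RO, I6→A1
c24: I5 EX
c25: I5 WR R5
c26: I6 RO
c28: I6 EX
c29: I6 WR R4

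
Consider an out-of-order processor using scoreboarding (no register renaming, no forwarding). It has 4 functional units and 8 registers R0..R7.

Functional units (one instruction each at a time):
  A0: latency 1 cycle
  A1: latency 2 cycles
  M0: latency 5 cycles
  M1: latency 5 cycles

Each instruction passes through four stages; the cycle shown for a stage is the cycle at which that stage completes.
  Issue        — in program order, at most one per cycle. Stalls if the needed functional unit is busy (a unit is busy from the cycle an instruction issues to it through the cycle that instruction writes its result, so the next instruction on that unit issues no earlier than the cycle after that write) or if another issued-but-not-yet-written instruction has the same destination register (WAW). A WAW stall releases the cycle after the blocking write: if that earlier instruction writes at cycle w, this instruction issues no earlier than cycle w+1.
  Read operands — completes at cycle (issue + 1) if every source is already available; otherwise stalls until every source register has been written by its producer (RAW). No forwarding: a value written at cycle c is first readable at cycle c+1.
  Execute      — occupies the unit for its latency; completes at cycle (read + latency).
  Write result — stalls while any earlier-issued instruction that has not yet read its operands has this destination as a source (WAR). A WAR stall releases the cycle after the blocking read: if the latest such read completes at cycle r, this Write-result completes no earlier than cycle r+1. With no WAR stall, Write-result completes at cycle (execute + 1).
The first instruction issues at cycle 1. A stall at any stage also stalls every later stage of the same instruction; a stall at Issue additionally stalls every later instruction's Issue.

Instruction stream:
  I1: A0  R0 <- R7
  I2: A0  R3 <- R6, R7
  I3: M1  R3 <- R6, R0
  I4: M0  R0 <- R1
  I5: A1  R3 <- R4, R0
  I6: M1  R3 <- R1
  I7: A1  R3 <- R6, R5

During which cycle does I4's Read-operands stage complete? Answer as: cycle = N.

1) issue 1, read 2, done 3, write 4
2) issue 5, read 6, done 7, write 8  <struct: A0 busy until I1 writes@4>
3) issue 9, read 10, done 15, write 16  <WAW R3: wait I2 write@8>
4) issue 10, read 11, done 16, write 17
5) issue 17, read 18, done 20, write 21  <WAW R3: wait I3 write@16>
6) issue 22, read 23, done 28, write 29  <WAW R3: wait I5 write@21>
7) issue 30, read 31, done 33, write 34  <WAW R3: wait I6 write@29>

cycle = 11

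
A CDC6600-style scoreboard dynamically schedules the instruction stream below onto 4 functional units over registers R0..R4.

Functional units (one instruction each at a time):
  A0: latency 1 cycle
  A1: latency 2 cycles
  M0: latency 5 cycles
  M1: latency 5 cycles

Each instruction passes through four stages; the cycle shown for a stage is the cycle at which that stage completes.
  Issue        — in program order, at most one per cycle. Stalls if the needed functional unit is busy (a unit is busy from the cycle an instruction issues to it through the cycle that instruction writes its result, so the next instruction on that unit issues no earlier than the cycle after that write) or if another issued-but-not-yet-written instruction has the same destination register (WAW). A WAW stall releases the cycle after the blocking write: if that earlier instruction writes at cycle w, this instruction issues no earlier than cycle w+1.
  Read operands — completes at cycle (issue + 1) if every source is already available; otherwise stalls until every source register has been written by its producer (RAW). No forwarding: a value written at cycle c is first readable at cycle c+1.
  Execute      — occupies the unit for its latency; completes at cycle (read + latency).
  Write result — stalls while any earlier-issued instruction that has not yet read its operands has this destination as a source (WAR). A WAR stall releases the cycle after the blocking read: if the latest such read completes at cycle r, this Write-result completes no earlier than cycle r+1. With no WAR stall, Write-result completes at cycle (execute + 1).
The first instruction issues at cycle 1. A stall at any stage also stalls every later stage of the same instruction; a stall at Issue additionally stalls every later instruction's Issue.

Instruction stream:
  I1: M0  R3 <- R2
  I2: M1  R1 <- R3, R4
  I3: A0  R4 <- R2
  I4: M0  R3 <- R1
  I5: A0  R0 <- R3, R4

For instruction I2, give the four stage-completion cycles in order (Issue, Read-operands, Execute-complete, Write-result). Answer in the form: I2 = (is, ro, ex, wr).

I1  is:1  ro:2  ex:7  wr:8
I2  is:2  ro:9  ex:14  wr:15  — RAW R3: wait I1 write@8
I3  is:3  ro:4  ex:5  wr:10  — WAR R4: wait I2 read@9
I4  is:9  ro:16  ex:21  wr:22  — struct: M0 busy until I1 writes@8, RAW R1: wait I2 write@15
I5  is:11  ro:23  ex:24  wr:25  — struct: A0 busy until I3 writes@10, RAW R3: wait I4 write@22

I2 = (2, 9, 14, 15)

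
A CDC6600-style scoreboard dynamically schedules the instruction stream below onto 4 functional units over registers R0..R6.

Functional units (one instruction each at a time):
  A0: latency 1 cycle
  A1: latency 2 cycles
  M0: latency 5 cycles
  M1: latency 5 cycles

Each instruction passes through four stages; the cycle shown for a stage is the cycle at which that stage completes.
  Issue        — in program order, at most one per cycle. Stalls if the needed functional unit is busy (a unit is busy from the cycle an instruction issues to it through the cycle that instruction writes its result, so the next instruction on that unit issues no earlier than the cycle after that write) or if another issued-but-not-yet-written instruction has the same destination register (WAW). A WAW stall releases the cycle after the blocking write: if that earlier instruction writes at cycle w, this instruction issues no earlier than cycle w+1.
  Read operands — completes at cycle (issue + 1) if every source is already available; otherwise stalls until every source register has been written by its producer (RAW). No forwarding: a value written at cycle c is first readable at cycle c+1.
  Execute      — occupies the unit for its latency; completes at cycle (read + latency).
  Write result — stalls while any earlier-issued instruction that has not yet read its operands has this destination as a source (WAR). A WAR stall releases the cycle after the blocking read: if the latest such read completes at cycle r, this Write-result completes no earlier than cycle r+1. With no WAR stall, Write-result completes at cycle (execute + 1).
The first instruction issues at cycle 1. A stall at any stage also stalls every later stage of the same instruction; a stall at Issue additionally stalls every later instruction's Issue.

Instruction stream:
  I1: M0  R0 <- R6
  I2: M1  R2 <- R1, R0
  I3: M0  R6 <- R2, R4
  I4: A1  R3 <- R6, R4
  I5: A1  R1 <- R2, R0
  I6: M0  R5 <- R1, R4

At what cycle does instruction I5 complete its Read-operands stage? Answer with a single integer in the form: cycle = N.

cycle = 28

cycle 1: I1→M0
cycle 2: I1 RO; I2→M1
cycle 7: I1 EX
cycle 8: I1 WR R0
cycle 9: I2 RO; I3→M0
cycle 10: I4→A1
cycle 14: I2 EX
cycle 15: I2 WR R2
cycle 16: I3 RO
cycle 21: I3 EX
cycle 22: I3 WR R6
cycle 23: I4 RO
cycle 25: I4 EX
cycle 26: I4 WR R3
cycle 27: I5→A1
cycle 28: I5 RO; I6→M0
cycle 30: I5 EX
cycle 31: I5 WR R1
cycle 32: I6 RO
cycle 37: I6 EX
cycle 38: I6 WR R5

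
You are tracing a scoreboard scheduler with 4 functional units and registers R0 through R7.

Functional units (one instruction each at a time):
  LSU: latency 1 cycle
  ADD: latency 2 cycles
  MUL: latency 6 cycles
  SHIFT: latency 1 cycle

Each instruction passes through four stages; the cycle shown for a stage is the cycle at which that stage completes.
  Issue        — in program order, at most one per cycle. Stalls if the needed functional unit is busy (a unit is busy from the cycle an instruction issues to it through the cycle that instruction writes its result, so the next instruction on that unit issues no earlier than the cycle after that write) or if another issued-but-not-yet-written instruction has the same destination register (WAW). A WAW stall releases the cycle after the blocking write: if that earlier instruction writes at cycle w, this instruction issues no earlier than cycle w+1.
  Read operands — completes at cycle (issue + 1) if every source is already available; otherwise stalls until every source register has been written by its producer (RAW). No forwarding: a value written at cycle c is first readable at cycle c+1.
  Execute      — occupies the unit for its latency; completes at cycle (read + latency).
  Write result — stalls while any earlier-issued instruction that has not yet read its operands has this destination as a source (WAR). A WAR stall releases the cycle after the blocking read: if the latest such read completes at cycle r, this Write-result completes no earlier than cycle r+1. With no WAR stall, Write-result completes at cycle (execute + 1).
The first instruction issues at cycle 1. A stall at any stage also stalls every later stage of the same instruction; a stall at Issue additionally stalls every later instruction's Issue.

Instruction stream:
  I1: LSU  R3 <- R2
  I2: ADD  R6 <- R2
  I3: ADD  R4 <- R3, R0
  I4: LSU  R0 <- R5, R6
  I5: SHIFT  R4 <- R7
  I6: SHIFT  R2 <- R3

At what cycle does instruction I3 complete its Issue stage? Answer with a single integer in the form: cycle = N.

t=1  issue I1 (LSU)
t=2  I1 read-ops | issue I2 (ADD)
t=3  I1 finished on LSU | I2 read-ops
t=4  I1→R3
t=5  I2 finished on ADD
t=6  I2→R6
t=7  issue I3 (ADD)
t=8  I3 read-ops | issue I4 (LSU)
t=9  I4 read-ops
t=10  I3 finished on ADD | I4 finished on LSU
t=11  I3→R4 | I4→R0
t=12  issue I5 (SHIFT)
t=13  I5 read-ops
t=14  I5 finished on SHIFT
t=15  I5→R4
t=16  issue I6 (SHIFT)
t=17  I6 read-ops
t=18  I6 finished on SHIFT
t=19  I6→R2

cycle = 7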